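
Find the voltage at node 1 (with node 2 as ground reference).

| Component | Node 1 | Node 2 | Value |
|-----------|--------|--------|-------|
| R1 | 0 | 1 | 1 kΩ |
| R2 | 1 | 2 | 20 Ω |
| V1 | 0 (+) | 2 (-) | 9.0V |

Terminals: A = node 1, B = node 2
Nodal analysis, taking node 2 as the 0 V reference.
Source V1 fixes V_0 = 9 V.
KCL at each unknown node (sum of currents leaving = 0; resistances in Ω):
  Node 1: (V_1 - 9)/1000 + (V_1 - 0)/20 = 0
Collecting terms: 0.051 × V_1 = 0.009  =>  V_1 = 0.1765 V
The requested potential is V_1 = 0.1765 V.

Final answer: V_1 = 0.1765 V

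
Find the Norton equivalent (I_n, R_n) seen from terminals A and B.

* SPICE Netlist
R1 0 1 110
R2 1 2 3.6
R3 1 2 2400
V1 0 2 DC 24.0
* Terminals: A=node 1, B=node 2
Find the Thévenin equivalent first; then I_n = V_th/R_th and R_n = R_th.
Step 1 — V_th is the open-circuit voltage V_A - V_B (nothing connected across the terminals).
Nodal analysis, taking node 2 as the 0 V reference.
Source V1 fixes V_0 = 24 V.
KCL at each unknown node (sum of currents leaving = 0; resistances in Ω):
  Node 1: (V_1 - 24)/110 + (V_1 - 0)/3.6 + (V_1 - 0)/2400 = 0
Collecting terms: 0.2873 × V_1 = 0.2182  =>  V_1 = 0.7595 V
V_th = V_1 - V_2 = 0.7595 - 0 = 0.7595 V
Step 2 — R_th: zero the source — replace V1 by a short circuit (node 2 merges into node 0) — and find the resistance seen between A (node 1) and B (node 0).
Reduce the network between node 1 (A) and node 0 (B) by series/parallel combination:
  Rp1 = R1 ‖ R2 ‖ R3 (parallel, all between nodes 0 and 1) = 1/(1/110 + 1/3.6 + 1/2400) = 3.481 Ω
R_th = 3.481 Ω
I_n = V_th/R_th = 0.7595/3.481 = 0.2182 A, and R_n = R_th = 3.481 Ω

Final answer: I_n = 0.2182 A, R_n = 3.481 Ω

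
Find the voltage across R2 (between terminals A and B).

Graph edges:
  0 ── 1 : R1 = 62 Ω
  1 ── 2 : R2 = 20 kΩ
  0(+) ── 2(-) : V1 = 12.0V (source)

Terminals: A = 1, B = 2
R1 and R2 are in series across V1 (node 0 → node 1 → node 2), and the output A–B is taken across R2, so this is a voltage divider.
Series current: I = V1/(R1 + R2) = 12/(62 + 20000) = 12/20060 = 0.0005981 A
V_R2 = I × R2 = V1 × R2/(R1 + R2) = 12 × 20000/20060 = 11.96 V

Final answer: 11.96 V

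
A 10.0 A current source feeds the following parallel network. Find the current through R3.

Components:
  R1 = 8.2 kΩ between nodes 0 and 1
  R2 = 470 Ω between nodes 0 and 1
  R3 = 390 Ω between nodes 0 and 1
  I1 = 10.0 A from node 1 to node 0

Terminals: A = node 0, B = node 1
All resistors sit directly between nodes 0 and 1, so they are in parallel and share one voltage V; the full source current 10 A splits among them.
1/R_par = 1/8200 + 1/470 + 1/390 = 0.004814 S  =>  R_par = 207.7 Ω
V = I × R_par = 10 × 207.7 = 2077 V
I_R3 = V/R3 = 2077/390 = 5.327 A

Final answer: 5.327 A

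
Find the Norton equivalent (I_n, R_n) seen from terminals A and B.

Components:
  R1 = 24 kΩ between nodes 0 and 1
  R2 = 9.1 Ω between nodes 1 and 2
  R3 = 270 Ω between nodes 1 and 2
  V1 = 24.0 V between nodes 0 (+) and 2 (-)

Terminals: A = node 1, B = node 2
Find the Thévenin equivalent first; then I_n = V_th/R_th and R_n = R_th.
Step 1 — V_th is the open-circuit voltage V_A - V_B (nothing connected across the terminals).
Nodal analysis, taking node 2 as the 0 V reference.
Source V1 fixes V_0 = 24 V.
KCL at each unknown node (sum of currents leaving = 0; resistances in Ω):
  Node 1: (V_1 - 24)/24000 + (V_1 - 0)/9.1 + (V_1 - 0)/270 = 0
Collecting terms: 0.1136 × V_1 = 0.001  =>  V_1 = 0.0088 V
V_th = V_1 - V_2 = 0.0088 - 0 = 0.0088 V
Step 2 — R_th: zero the source — replace V1 by a short circuit (node 2 merges into node 0) — and find the resistance seen between A (node 1) and B (node 0).
Reduce the network between node 1 (A) and node 0 (B) by series/parallel combination:
  Rp1 = R1 ‖ R2 ‖ R3 (parallel, all between nodes 0 and 1) = 1/(1/24000 + 1/9.1 + 1/270) = 8.8 Ω
R_th = 8.8 Ω
I_n = V_th/R_th = 0.0088/8.8 = 0.001 A, and R_n = R_th = 8.8 Ω

Final answer: I_n = 0.001 A, R_n = 8.8 Ω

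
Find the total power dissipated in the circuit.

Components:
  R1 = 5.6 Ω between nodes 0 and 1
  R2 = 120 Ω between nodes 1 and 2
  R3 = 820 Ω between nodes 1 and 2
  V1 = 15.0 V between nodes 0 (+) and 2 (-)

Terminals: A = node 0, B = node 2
Nodal analysis, taking node 2 as the 0 V reference.
Source V1 fixes V_0 = 15 V.
KCL at each unknown node (sum of currents leaving = 0; resistances in Ω):
  Node 1: (V_1 - 15)/5.6 + (V_1 - 0)/120 + (V_1 - 0)/820 = 0
Collecting terms: 0.1881 × V_1 = 2.679  =>  V_1 = 14.24 V
Power in each resistor, P = (ΔV)²/R:
  P_R1 = (15 - 14.24)²/5.6 = 0.1036 W
  P_R2 = (14.24 - 0)²/120 = 1.689 W
  P_R3 = (14.24 - 0)²/820 = 0.2472 W
P_total = P_R1 + P_R2 + P_R3 = 2.04 W

Final answer: 2.04 W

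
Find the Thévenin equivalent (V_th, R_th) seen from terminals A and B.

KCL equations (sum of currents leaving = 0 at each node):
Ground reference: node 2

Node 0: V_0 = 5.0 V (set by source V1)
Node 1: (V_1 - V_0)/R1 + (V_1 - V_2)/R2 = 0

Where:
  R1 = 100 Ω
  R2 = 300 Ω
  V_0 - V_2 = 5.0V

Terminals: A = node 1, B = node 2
Step 1 — V_th is the open-circuit voltage V_A - V_B (nothing connected across the terminals).
Nodal analysis, taking node 2 as the 0 V reference.
Source V1 fixes V_0 = 5 V.
KCL at each unknown node (sum of currents leaving = 0; resistances in Ω):
  Node 1: (V_1 - 5)/100 + (V_1 - 0)/300 = 0
Collecting terms: 0.01333 × V_1 = 0.05  =>  V_1 = 3.75 V
V_th = V_1 - V_2 = 3.75 - 0 = 3.75 V
Step 2 — R_th: zero the source — replace V1 by a short circuit (node 2 merges into node 0) — and find the resistance seen between A (node 1) and B (node 0).
Reduce the network between node 1 (A) and node 0 (B) by series/parallel combination:
  Rp1 = R1 ‖ R2 (parallel, both between nodes 0 and 1) = 1/(1/100 + 1/300) = 75 Ω
R_th = 75 Ω

Final answer: V_th = 3.75 V, R_th = 75 Ω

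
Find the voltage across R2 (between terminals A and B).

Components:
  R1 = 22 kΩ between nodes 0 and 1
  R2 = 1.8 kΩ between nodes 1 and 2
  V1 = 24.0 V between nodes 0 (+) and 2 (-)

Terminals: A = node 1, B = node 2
R1 and R2 are in series across V1 (node 0 → node 1 → node 2), and the output A–B is taken across R2, so this is a voltage divider.
Series current: I = V1/(R1 + R2) = 24/(22000 + 1800) = 24/23800 = 0.001008 A
V_R2 = I × R2 = V1 × R2/(R1 + R2) = 24 × 1800/23800 = 1.815 V

Final answer: 1.815 V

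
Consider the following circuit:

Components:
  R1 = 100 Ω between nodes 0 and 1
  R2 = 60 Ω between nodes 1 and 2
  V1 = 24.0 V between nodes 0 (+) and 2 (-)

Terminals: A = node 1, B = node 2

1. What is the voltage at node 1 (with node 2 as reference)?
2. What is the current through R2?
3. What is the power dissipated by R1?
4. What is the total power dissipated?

Nodal analysis, taking node 2 as the 0 V reference.
Source V1 fixes V_0 = 24 V.
KCL at each unknown node (sum of currents leaving = 0; resistances in Ω):
  Node 1: (V_1 - 24)/100 + (V_1 - 0)/60 = 0
Collecting terms: 0.02667 × V_1 = 0.24  =>  V_1 = 9 V
Part 1:
  Read off the nodal solution: V_1 = 9 V
Part 2:
  I_R2 = (V_1 - V_2)/R2 = (9 - 0)/60 = 0.15 A
  Magnitude: I_R2 = 0.15 A
Part 3:
  I_R1 = (V_0 - V_1)/R1 = (24 - 9)/100 = 0.15 A
  P_R1 = I_R1² × R1 = (0.15)² × 100 = 2.25 W
Part 4:
  Power in each resistor, P = (ΔV)²/R:
    P_R1 = (24 - 9)²/100 = 2.25 W
    P_R2 = (9 - 0)²/60 = 1.35 W
  P_total = P_R1 + P_R2 = 3.6 W

Final answers:
1. V_1 = 9 V
2. I_R2 = 0.15 A
3. P_R1 = 2.25 W
4. P_total = 3.6 W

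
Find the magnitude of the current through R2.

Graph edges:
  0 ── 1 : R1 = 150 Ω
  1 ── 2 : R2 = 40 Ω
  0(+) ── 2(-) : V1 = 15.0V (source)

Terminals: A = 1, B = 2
Nodal analysis, taking node 2 as the 0 V reference.
Source V1 fixes V_0 = 15 V.
KCL at each unknown node (sum of currents leaving = 0; resistances in Ω):
  Node 1: (V_1 - 15)/150 + (V_1 - 0)/40 = 0
Collecting terms: 0.03167 × V_1 = 0.1  =>  V_1 = 3.158 V
I_R2 = (V_1 - V_2)/R2 = (3.158 - 0)/40 = 0.07895 A
|I_R2| = 0.07895 A

Final answer: |I_R2| = 0.07895 A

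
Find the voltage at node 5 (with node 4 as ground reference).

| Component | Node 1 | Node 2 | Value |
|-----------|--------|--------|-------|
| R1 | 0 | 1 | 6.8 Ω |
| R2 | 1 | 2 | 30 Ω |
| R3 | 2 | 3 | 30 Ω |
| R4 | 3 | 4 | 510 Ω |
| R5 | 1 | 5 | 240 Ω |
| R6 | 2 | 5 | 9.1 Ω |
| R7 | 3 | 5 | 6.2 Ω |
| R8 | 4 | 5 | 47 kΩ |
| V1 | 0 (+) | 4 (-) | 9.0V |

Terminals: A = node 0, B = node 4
Nodal analysis, taking node 4 as the 0 V reference.
Source V1 fixes V_0 = 9 V.
KCL at each unknown node (sum of currents leaving = 0; resistances in Ω):
  Node 1: (V_1 - 9)/6.8 + (V_1 - V_2)/30 + (V_1 - V_5)/240 = 0
  Node 2: (V_2 - V_1)/30 + (V_2 - V_3)/30 + (V_2 - V_5)/9.1 = 0
  Node 3: (V_3 - V_2)/30 + (V_3 - 0)/510 + (V_3 - V_5)/6.2 = 0
  Node 5: (V_5 - V_1)/240 + (V_5 - V_2)/9.1 + (V_5 - V_3)/6.2 + (V_5 - 0)/47000 = 0
Collecting terms (coefficients in siemens):
  0.1846·V_1 - 0.03333·V_2 - 0.004167·V_5 = 1.324
  0.1766·V_2 - 0.03333·V_1 - 0.03333·V_3 - 0.1099·V_5 = 0
  0.1966·V_3 - 0.03333·V_2 - 0.1613·V_5 = 0
  0.2754·V_5 - 0.004167·V_1 - 0.1099·V_2 - 0.1613·V_3 = 0
Solving these 4 simultaneous equations (Gaussian elimination) gives:
  V_1 = 8.888 V, V_2 = 8.458 V, V_3 = 8.305 V, V_5 = 8.374 V
The requested potential is V_5 = 8.374 V.

Final answer: V_5 = 8.374 V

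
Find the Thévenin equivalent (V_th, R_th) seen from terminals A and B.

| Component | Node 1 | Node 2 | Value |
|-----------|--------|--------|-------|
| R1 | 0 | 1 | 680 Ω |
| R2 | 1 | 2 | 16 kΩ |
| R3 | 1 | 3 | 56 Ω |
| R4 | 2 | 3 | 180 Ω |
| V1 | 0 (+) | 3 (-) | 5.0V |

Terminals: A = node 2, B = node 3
Step 1 — V_th is the open-circuit voltage V_A - V_B (nothing connected across the terminals).
Nodal analysis, taking node 3 as the 0 V reference.
Source V1 fixes V_0 = 5 V.
KCL at each unknown node (sum of currents leaving = 0; resistances in Ω):
  Node 1: (V_1 - 5)/680 + (V_1 - V_2)/16000 + (V_1 - 0)/56 = 0
  Node 2: (V_2 - V_1)/16000 + (V_2 - 0)/180 = 0
Collecting terms (coefficients in siemens):
  0.01939·V_1 - 0.0000625·V_2 = 0.007353
  0.005618·V_2 - 0.0000625·V_1 = 0
Determinant D = (0.01939)(0.005618) - (-0.0000625)(-0.0000625) = 0.0001089
V_1 = [(0.007353)(0.005618) - (-0.0000625)(0)]/D = 0.3792 V
V_2 = [(0.01939)(0) - (0.007353)(-0.0000625)]/D = 0.004219 V
V_th = V_2 - V_3 = 0.004219 - 0 = 0.004219 V
Step 2 — R_th: zero the source — replace V1 by a short circuit (node 3 merges into node 0) — and find the resistance seen between A (node 2) and B (node 0).
Reduce the network between node 2 (A) and node 0 (B) by series/parallel combination:
  Rp1 = R1 ‖ R3 (parallel, both between nodes 0 and 1) = 1/(1/680 + 1/56) = 51.74 Ω
  Rs1 = R2 + Rp1 (series, joined only at node 1) = 16000 + 51.74 = 16050 Ω
  Rp2 = R4 ‖ Rs1 (parallel, both between nodes 0 and 2) = 1/(1/180 + 1/16050) = 178 Ω
R_th = 178 Ω

Final answer: V_th = 0.004219 V, R_th = 178 Ω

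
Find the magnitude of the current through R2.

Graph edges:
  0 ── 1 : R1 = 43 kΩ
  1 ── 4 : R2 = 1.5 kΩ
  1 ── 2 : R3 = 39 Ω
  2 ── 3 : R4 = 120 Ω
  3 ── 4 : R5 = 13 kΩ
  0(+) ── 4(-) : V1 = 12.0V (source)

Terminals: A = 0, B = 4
Nodal analysis, taking node 4 as the 0 V reference.
Source V1 fixes V_0 = 12 V.
KCL at each unknown node (sum of currents leaving = 0; resistances in Ω):
  Node 1: (V_1 - 12)/43000 + (V_1 - 0)/1500 + (V_1 - V_2)/39 = 0
  Node 2: (V_2 - V_1)/39 + (V_2 - V_3)/120 = 0
  Node 3: (V_3 - V_2)/120 + (V_3 - 0)/13000 = 0
Collecting terms (coefficients in siemens):
  0.02633·V_1 - 0.02564·V_2 = 0.0002791
  0.03397·V_2 - 0.02564·V_1 - 0.008333·V_3 = 0
  0.00841·V_3 - 0.008333·V_2 = 0
Solving these 3 simultaneous equations (Gaussian elimination) gives:
  V_1 = 0.3644 V, V_2 = 0.3633 V, V_3 = 0.36 V
I_R2 = (V_1 - V_4)/R2 = (0.3644 - 0)/1500 = 0.0002429 A
|I_R2| = 0.0002429 A

Final answer: |I_R2| = 0.0002429 A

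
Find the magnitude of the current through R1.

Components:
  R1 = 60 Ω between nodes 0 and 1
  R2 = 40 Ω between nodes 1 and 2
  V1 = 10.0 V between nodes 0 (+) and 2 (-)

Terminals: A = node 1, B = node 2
Nodal analysis, taking node 2 as the 0 V reference.
Source V1 fixes V_0 = 10 V.
KCL at each unknown node (sum of currents leaving = 0; resistances in Ω):
  Node 1: (V_1 - 10)/60 + (V_1 - 0)/40 = 0
Collecting terms: 0.04167 × V_1 = 0.1667  =>  V_1 = 4 V
I_R1 = (V_0 - V_1)/R1 = (10 - 4)/60 = 0.1 A
|I_R1| = 0.1 A

Final answer: |I_R1| = 0.1 A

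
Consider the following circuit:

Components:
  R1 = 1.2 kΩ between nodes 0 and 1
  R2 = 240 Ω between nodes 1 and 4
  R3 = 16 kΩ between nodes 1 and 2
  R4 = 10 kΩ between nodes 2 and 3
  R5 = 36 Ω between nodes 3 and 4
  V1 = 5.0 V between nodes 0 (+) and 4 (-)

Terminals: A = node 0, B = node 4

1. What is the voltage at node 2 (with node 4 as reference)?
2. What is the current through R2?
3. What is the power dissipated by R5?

Nodal analysis, taking node 4 as the 0 V reference.
Source V1 fixes V_0 = 5 V.
KCL at each unknown node (sum of currents leaving = 0; resistances in Ω):
  Node 1: (V_1 - 5)/1200 + (V_1 - 0)/240 + (V_1 - V_2)/16000 = 0
  Node 2: (V_2 - V_1)/16000 + (V_2 - V_3)/10000 = 0
  Node 3: (V_3 - V_2)/10000 + (V_3 - 0)/36 = 0
Collecting terms (coefficients in siemens):
  0.005063·V_1 - 0.0000625·V_2 = 0.004167
  0.0001625·V_2 - 0.0000625·V_1 - 0.0001·V_3 = 0
  0.02788·V_3 - 0.0001·V_2 = 0
Solving these 3 simultaneous equations (Gaussian elimination) gives:
  V_1 = 0.827 V, V_2 = 0.3188 V, V_3 = 0.001143 V
Part 1:
  Read off the nodal solution: V_2 = 0.3188 V
Part 2:
  I_R2 = (V_1 - V_4)/R2 = (0.827 - 0)/240 = 0.003446 A
  Magnitude: I_R2 = 0.003446 A
Part 3:
  I_R5 = (V_3 - V_4)/R5 = (0.001143 - 0)/36 = 0.00003176 A
  P_R5 = I_R5² × R5 = (0.00003176)² × 36 = 0.00000003632 W

Final answers:
1. V_2 = 0.3188 V
2. I_R2 = 0.003446 A
3. P_R5 = 3.632e-08 W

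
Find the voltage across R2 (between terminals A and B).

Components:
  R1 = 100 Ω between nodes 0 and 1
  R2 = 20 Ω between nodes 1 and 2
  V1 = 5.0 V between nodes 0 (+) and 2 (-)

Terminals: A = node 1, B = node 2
R1 and R2 are in series across V1 (node 0 → node 1 → node 2), and the output A–B is taken across R2, so this is a voltage divider.
Series current: I = V1/(R1 + R2) = 5/(100 + 20) = 5/120 = 0.04167 A
V_R2 = I × R2 = V1 × R2/(R1 + R2) = 5 × 20/120 = 0.8333 V

Final answer: 0.8333 V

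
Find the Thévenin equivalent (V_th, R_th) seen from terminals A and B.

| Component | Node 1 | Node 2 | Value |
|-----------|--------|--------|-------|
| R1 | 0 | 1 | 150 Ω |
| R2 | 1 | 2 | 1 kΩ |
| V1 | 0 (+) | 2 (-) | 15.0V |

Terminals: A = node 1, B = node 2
Step 1 — V_th is the open-circuit voltage V_A - V_B (nothing connected across the terminals).
Nodal analysis, taking node 2 as the 0 V reference.
Source V1 fixes V_0 = 15 V.
KCL at each unknown node (sum of currents leaving = 0; resistances in Ω):
  Node 1: (V_1 - 15)/150 + (V_1 - 0)/1000 = 0
Collecting terms: 0.007667 × V_1 = 0.1  =>  V_1 = 13.04 V
V_th = V_1 - V_2 = 13.04 - 0 = 13.04 V
Step 2 — R_th: zero the source — replace V1 by a short circuit (node 2 merges into node 0) — and find the resistance seen between A (node 1) and B (node 0).
Reduce the network between node 1 (A) and node 0 (B) by series/parallel combination:
  Rp1 = R1 ‖ R2 (parallel, both between nodes 0 and 1) = 1/(1/150 + 1/1000) = 130.4 Ω
R_th = 130.4 Ω

Final answer: V_th = 13.04 V, R_th = 130.4 Ω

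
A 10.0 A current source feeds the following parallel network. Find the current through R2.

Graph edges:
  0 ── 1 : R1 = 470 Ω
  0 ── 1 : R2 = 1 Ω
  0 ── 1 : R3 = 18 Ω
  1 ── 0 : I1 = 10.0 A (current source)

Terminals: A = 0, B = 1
All resistors sit directly between nodes 0 and 1, so they are in parallel and share one voltage V; the full source current 10 A splits among them.
1/R_par = 1/470 + 1/1 + 1/18 = 1.058 S  =>  R_par = 0.9455 Ω
V = I × R_par = 10 × 0.9455 = 9.455 V
I_R2 = V/R2 = 9.455/1 = 9.455 A

Final answer: 9.455 A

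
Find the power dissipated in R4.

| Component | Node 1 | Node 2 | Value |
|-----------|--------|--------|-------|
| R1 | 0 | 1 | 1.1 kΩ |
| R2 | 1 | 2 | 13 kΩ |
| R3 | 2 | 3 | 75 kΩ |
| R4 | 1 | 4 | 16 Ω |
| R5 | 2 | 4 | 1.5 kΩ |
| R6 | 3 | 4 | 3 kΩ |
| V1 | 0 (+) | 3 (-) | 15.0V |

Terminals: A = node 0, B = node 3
Nodal analysis, taking node 3 as the 0 V reference.
Source V1 fixes V_0 = 15 V.
KCL at each unknown node (sum of currents leaving = 0; resistances in Ω):
  Node 1: (V_1 - 15)/1100 + (V_1 - V_2)/13000 + (V_1 - V_4)/16 = 0
  Node 2: (V_2 - V_1)/13000 + (V_2 - 0)/75000 + (V_2 - V_4)/1500 = 0
  Node 4: (V_4 - V_1)/16 + (V_4 - V_2)/1500 + (V_4 - 0)/3000 = 0
Collecting terms (coefficients in siemens):
  0.06349·V_1 - 0.00007692·V_2 - 0.0625·V_4 = 0.01364
  0.0007569·V_2 - 0.00007692·V_1 - 0.0006667·V_4 = 0
  0.0635·V_4 - 0.0625·V_1 - 0.0006667·V_2 = 0
Solving these 3 simultaneous equations (Gaussian elimination) gives:
  V_1 = 10.88 V, V_2 = 10.63 V, V_4 = 10.82 V
I_R4 = (V_1 - V_4)/R4 = (10.88 - 10.82)/16 = 0.003729 A
P_R4 = I_R4² × R4 = (0.003729)² × 16 = 0.0002225 W

Final answer: 0.0002225 W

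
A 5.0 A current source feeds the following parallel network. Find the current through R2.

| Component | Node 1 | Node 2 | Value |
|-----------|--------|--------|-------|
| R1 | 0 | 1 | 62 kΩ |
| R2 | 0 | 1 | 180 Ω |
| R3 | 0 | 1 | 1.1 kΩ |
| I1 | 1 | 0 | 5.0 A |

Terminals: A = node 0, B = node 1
All resistors sit directly between nodes 0 and 1, so they are in parallel and share one voltage V; the full source current 5 A splits among them.
1/R_par = 1/62000 + 1/180 + 1/1100 = 0.006481 S  =>  R_par = 154.3 Ω
V = I × R_par = 5 × 154.3 = 771.5 V
I_R2 = V/R2 = 771.5/180 = 4.286 A

Final answer: 4.286 A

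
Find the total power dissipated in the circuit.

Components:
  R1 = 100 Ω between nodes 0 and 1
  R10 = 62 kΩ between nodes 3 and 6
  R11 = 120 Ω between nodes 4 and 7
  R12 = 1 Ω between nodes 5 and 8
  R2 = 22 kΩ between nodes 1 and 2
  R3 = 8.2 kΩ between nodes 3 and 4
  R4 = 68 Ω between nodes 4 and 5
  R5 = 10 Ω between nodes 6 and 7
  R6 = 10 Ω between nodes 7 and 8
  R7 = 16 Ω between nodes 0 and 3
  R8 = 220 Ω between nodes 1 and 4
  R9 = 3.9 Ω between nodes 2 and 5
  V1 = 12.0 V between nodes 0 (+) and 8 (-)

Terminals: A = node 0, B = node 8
Nodal analysis, taking node 8 as the 0 V reference.
Source V1 fixes V_0 = 12 V.
KCL at each unknown node (sum of currents leaving = 0; resistances in Ω):
  Node 1: (V_1 - 12)/100 + (V_1 - V_2)/22000 + (V_1 - V_4)/220 = 0
  Node 2: (V_2 - V_1)/22000 + (V_2 - V_5)/3.9 = 0
  Node 3: (V_3 - V_4)/8200 + (V_3 - 12)/16 + (V_3 - V_6)/62000 = 0
  Node 4: (V_4 - V_3)/8200 + (V_4 - V_5)/68 + (V_4 - V_1)/220 + (V_4 - V_7)/120 = 0
  Node 5: (V_5 - V_4)/68 + (V_5 - V_2)/3.9 + (V_5 - 0)/1 = 0
  Node 6: (V_6 - V_7)/10 + (V_6 - V_3)/62000 = 0
  Node 7: (V_7 - V_6)/10 + (V_7 - 0)/10 + (V_7 - V_4)/120 = 0
Collecting terms (coefficients in siemens):
  0.01459·V_1 - 0.00004545·V_2 - 0.004545·V_4 = 0.12
  0.2565·V_2 - 0.00004545·V_1 - 0.2564·V_5 = 0
  0.06264·V_3 - 0.000122·V_4 - 0.00001613·V_6 = 0.75
  0.02771·V_4 - 0.004545·V_1 - 0.000122·V_3 - 0.01471·V_5 - 0.008333·V_7 = 0
  1.271·V_5 - 0.2564·V_2 - 0.01471·V_4 = 0
  0.1·V_6 - 0.00001613·V_3 - 0.1·V_7 = 0
  0.2083·V_7 - 0.008333·V_4 - 0.1·V_6 = 0
Solving these 7 simultaneous equations (Gaussian elimination) gives:
  V_1 = 8.7 V, V_2 = 0.02407 V, V_3 = 11.98 V, V_4 = 1.528 V
  V_5 = 0.02253 V, V_6 = 0.1212 V, V_7 = 0.1193 V
Power in each resistor, P = (ΔV)²/R:
  P_R1 = (12 - 8.7)²/100 = 0.1089 W
  P_R2 = (8.7 - 0.02407)²/22000 = 0.003422 W
  P_R3 = (11.98 - 1.528)²/8200 = 0.01331 W
  P_R4 = (1.528 - 0.02253)²/68 = 0.03333 W
  P_R5 = (0.1212 - 0.1193)²/10 = 0.0000003656 W
  P_R6 = (0.1193 - 0)²/10 = 0.001423 W
  P_R7 = (12 - 11.98)²/16 = 0.00003436 W
  P_R8 = (8.7 - 1.528)²/220 = 0.2338 W
  P_R9 = (0.02407 - 0.02253)²/3.9 = 0.0000006066 W
  P_R10 = (11.98 - 0.1212)²/62000 = 0.002267 W
  P_R11 = (1.528 - 0.1193)²/120 = 0.01653 W
  P_R12 = (0.02253 - 0)²/1 = 0.0005077 W
P_total = P_R1 + P_R2 + P_R3 + P_R4 + P_R5 + P_R6 + P_R7 + P_R8 + P_R9 + P_R10 + P_R11 + P_R12 = 0.4135 W

Final answer: 0.4135 W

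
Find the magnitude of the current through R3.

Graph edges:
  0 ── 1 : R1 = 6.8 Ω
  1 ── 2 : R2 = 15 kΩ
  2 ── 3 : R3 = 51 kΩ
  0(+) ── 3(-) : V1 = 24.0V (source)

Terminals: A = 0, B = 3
Nodal analysis, taking node 3 as the 0 V reference.
Source V1 fixes V_0 = 24 V.
KCL at each unknown node (sum of currents leaving = 0; resistances in Ω):
  Node 1: (V_1 - 24)/6.8 + (V_1 - V_2)/15000 = 0
  Node 2: (V_2 - V_1)/15000 + (V_2 - 0)/51000 = 0
Collecting terms (coefficients in siemens):
  0.1471·V_1 - 0.00006667·V_2 = 3.529
  0.00008627·V_2 - 0.00006667·V_1 = 0
Determinant D = (0.1471)(0.00008627) - (-0.00006667)(-0.00006667) = 0.00001269
V_1 = [(3.529)(0.00008627) - (-0.00006667)(0)]/D = 24 V
V_2 = [(0.1471)(0) - (3.529)(-0.00006667)]/D = 18.54 V
I_R3 = (V_2 - V_3)/R3 = (18.54 - 0)/51000 = 0.0003636 A
|I_R3| = 0.0003636 A

Final answer: |I_R3| = 0.0003636 A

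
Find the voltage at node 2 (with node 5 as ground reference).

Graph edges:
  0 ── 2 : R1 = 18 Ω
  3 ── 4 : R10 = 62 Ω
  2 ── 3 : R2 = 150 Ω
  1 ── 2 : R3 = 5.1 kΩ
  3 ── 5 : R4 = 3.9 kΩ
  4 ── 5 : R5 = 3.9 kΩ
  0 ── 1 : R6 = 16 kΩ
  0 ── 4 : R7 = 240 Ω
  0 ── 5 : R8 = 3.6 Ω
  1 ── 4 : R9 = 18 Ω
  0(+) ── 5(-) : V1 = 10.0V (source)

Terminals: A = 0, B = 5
Nodal analysis, taking node 5 as the 0 V reference.
Source V1 fixes V_0 = 10 V.
KCL at each unknown node (sum of currents leaving = 0; resistances in Ω):
  Node 1: (V_1 - V_2)/5100 + (V_1 - 10)/16000 + (V_1 - V_4)/18 = 0
  Node 2: (V_2 - 10)/18 + (V_2 - V_3)/150 + (V_2 - V_1)/5100 = 0
  Node 3: (V_3 - V_2)/150 + (V_3 - 0)/3900 + (V_3 - V_4)/62 = 0
  Node 4: (V_4 - 0)/3900 + (V_4 - 10)/240 + (V_4 - V_1)/18 + (V_4 - V_3)/62 = 0
Collecting terms (coefficients in siemens):
  0.05581·V_1 - 0.0001961·V_2 - 0.05556·V_4 = 0.000625
  0.06242·V_2 - 0.0001961·V_1 - 0.006667·V_3 = 0.5556
  0.02305·V_3 - 0.006667·V_2 - 0.01613·V_4 = 0
  0.07611·V_4 - 0.05556·V_1 - 0.01613·V_3 = 0.04167
Solving these 4 simultaneous equations (Gaussian elimination) gives:
  V_1 = 9.518 V, V_2 = 9.949 V, V_3 = 9.536 V, V_4 = 9.516 V
The requested potential is V_2 = 9.949 V.

Final answer: V_2 = 9.949 V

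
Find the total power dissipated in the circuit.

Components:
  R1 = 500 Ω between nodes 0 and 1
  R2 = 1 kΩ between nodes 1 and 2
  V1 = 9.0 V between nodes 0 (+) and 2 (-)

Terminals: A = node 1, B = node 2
Nodal analysis, taking node 2 as the 0 V reference.
Source V1 fixes V_0 = 9 V.
KCL at each unknown node (sum of currents leaving = 0; resistances in Ω):
  Node 1: (V_1 - 9)/500 + (V_1 - 0)/1000 = 0
Collecting terms: 0.003 × V_1 = 0.018  =>  V_1 = 6 V
Power in each resistor, P = (ΔV)²/R:
  P_R1 = (9 - 6)²/500 = 0.018 W
  P_R2 = (6 - 0)²/1000 = 0.036 W
P_total = P_R1 + P_R2 = 0.054 W

Final answer: 0.054 W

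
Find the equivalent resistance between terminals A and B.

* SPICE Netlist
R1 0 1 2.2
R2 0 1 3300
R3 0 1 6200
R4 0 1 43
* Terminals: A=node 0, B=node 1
Reduce the network between node 0 (A) and node 1 (B) by series/parallel combination:
  Rp1 = R1 ‖ R2 ‖ R3 ‖ R4 (parallel, all between nodes 0 and 1) = 1/(1/2.2 + 1/3300 + 1/6200 + 1/43) = 2.091 Ω
R_eq = 2.091 Ω

Final answer: 2.091 Ω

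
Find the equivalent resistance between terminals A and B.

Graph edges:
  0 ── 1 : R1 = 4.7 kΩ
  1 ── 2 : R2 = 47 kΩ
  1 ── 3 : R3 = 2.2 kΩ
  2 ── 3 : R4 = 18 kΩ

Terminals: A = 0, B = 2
Reduce the network between node 0 (A) and node 2 (B) by series/parallel combination:
  Rs1 = R3 + R4 (series, joined only at node 3) = 2200 + 18000 = 20200 Ω
  Rp1 = R2 ‖ Rs1 (parallel, both between nodes 1 and 2) = 1/(1/47000 + 1/20200) = 14130 Ω
  Rs2 = R1 + Rp1 (series, joined only at node 1) = 4700 + 14130 = 18830 Ω
R_eq = 18.83 kΩ

Final answer: 18.83 kΩ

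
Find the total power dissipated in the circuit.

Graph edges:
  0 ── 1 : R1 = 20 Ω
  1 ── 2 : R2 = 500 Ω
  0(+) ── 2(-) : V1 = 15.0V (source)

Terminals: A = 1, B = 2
Nodal analysis, taking node 2 as the 0 V reference.
Source V1 fixes V_0 = 15 V.
KCL at each unknown node (sum of currents leaving = 0; resistances in Ω):
  Node 1: (V_1 - 15)/20 + (V_1 - 0)/500 = 0
Collecting terms: 0.052 × V_1 = 0.75  =>  V_1 = 14.42 V
Power in each resistor, P = (ΔV)²/R:
  P_R1 = (15 - 14.42)²/20 = 0.01664 W
  P_R2 = (14.42 - 0)²/500 = 0.4161 W
P_total = P_R1 + P_R2 = 0.4327 W

Final answer: 0.4327 W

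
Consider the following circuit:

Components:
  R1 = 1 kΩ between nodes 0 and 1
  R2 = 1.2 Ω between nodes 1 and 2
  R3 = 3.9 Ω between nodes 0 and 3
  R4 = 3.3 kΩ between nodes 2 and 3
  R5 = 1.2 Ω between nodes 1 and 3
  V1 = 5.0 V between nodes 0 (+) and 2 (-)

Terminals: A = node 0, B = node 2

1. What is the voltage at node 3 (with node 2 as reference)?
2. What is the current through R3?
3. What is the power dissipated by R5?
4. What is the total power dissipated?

Nodal analysis, taking node 2 as the 0 V reference.
Source V1 fixes V_0 = 5 V.
KCL at each unknown node (sum of currents leaving = 0; resistances in Ω):
  Node 1: (V_1 - 5)/1000 + (V_1 - 0)/1.2 + (V_1 - V_3)/1.2 = 0
  Node 3: (V_3 - 5)/3.9 + (V_3 - 0)/3300 + (V_3 - V_1)/1.2 = 0
Collecting terms (coefficients in siemens):
  1.668·V_1 - 0.8333·V_3 = 0.005
  1.09·V_3 - 0.8333·V_1 = 1.282
Determinant D = (1.668)(1.09) - (-0.8333)(-0.8333) = 1.123
V_1 = [(0.005)(1.09) - (-0.8333)(1.282)]/D = 0.9559 V
V_3 = [(1.668)(1.282) - (0.005)(-0.8333)]/D = 1.907 V
Part 1:
  Read off the nodal solution: V_3 = 1.907 V
Part 2:
  I_R3 = (V_0 - V_3)/R3 = (5 - 1.907)/3.9 = 0.7931 A
  Magnitude: I_R3 = 0.7931 A
Part 3:
  I_R5 = (V_1 - V_3)/R5 = (0.9559 - 1.907)/1.2 = -0.7925 A
  P_R5 = I_R5² × R5 = (-0.7925)² × 1.2 = 0.7537 W
Part 4:
  Power in each resistor, P = (ΔV)²/R:
    P_R1 = (5 - 0.9559)²/1000 = 0.01635 W
    P_R2 = (0.9559 - 0)²/1.2 = 0.7614 W
    P_R3 = (5 - 1.907)²/3.9 = 2.453 W
    P_R4 = (0 - 1.907)²/3300 = 0.001102 W
    P_R5 = (0.9559 - 1.907)²/1.2 = 0.7537 W
  P_total = P_R1 + P_R2 + P_R3 + P_R4 + P_R5 = 3.986 W

Final answers:
1. V_3 = 1.907 V
2. I_R3 = 0.7931 A
3. P_R5 = 0.7537 W
4. P_total = 3.986 W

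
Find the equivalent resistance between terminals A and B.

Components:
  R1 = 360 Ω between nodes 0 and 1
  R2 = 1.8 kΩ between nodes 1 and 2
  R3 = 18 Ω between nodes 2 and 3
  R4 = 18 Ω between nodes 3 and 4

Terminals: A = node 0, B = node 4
Reduce the network between node 0 (A) and node 4 (B) by series/parallel combination:
  Rs1 = R1 + R2 (series, joined only at node 1) = 360 + 1800 = 2160 Ω
  Rs2 = R3 + Rs1 (series, joined only at node 2) = 18 + 2160 = 2178 Ω
  Rs3 = R4 + Rs2 (series, joined only at node 3) = 18 + 2178 = 2196 Ω
R_eq = 2.196 kΩ

Final answer: 2.196 kΩ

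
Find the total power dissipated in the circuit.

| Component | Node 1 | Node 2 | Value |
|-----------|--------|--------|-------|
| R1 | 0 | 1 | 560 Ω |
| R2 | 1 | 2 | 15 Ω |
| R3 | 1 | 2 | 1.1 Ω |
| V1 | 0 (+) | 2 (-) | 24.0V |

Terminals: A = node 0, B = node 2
Nodal analysis, taking node 2 as the 0 V reference.
Source V1 fixes V_0 = 24 V.
KCL at each unknown node (sum of currents leaving = 0; resistances in Ω):
  Node 1: (V_1 - 24)/560 + (V_1 - 0)/15 + (V_1 - 0)/1.1 = 0
Collecting terms: 0.9775 × V_1 = 0.04286  =>  V_1 = 0.04384 V
Power in each resistor, P = (ΔV)²/R:
  P_R1 = (24 - 0.04384)²/560 = 1.025 W
  P_R2 = (0.04384 - 0)²/15 = 0.0001281 W
  P_R3 = (0.04384 - 0)²/1.1 = 0.001747 W
P_total = P_R1 + P_R2 + P_R3 = 1.027 W

Final answer: 1.027 W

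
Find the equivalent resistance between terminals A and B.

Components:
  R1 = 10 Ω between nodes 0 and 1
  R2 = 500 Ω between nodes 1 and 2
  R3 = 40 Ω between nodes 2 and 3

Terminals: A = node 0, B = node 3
Reduce the network between node 0 (A) and node 3 (B) by series/parallel combination:
  Rs1 = R1 + R2 (series, joined only at node 1) = 10 + 500 = 510 Ω
  Rs2 = R3 + Rs1 (series, joined only at node 2) = 40 + 510 = 550 Ω
R_eq = 550 Ω

Final answer: 550 Ω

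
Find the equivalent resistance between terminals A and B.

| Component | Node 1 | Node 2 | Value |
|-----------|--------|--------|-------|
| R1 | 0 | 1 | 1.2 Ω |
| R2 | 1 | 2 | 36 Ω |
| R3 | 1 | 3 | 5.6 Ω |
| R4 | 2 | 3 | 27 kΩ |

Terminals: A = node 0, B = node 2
Reduce the network between node 0 (A) and node 2 (B) by series/parallel combination:
  Rs1 = R3 + R4 (series, joined only at node 3) = 5.6 + 27000 = 27010 Ω
  Rp1 = R2 ‖ Rs1 (parallel, both between nodes 1 and 2) = 1/(1/36 + 1/27010) = 35.95 Ω
  Rs2 = R1 + Rp1 (series, joined only at node 1) = 1.2 + 35.95 = 37.15 Ω
R_eq = 37.15 Ω

Final answer: 37.15 Ω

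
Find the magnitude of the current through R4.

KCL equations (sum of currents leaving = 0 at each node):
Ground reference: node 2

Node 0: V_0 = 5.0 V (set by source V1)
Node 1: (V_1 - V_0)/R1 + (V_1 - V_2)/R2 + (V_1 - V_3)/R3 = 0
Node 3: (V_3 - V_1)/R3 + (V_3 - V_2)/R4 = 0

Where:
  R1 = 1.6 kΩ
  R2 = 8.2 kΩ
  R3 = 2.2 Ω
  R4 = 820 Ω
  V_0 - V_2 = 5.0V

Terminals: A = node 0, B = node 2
Nodal analysis, taking node 2 as the 0 V reference.
Source V1 fixes V_0 = 5 V.
KCL at each unknown node (sum of currents leaving = 0; resistances in Ω):
  Node 1: (V_1 - 5)/1600 + (V_1 - 0)/8200 + (V_1 - V_3)/2.2 = 0
  Node 3: (V_3 - V_1)/2.2 + (V_3 - 0)/820 = 0
Collecting terms (coefficients in siemens):
  0.4553·V_1 - 0.4545·V_3 = 0.003125
  0.4558·V_3 - 0.4545·V_1 = 0
Determinant D = (0.4553)(0.4558) - (-0.4545)(-0.4545) = 0.0008948
V_1 = [(0.003125)(0.4558) - (-0.4545)(0)]/D = 1.592 V
V_3 = [(0.4553)(0) - (0.003125)(-0.4545)]/D = 1.588 V
I_R4 = (V_2 - V_3)/R4 = (0 - 1.588)/820 = -0.001936 A
|I_R4| = 0.001936 A

Final answer: |I_R4| = 0.001936 A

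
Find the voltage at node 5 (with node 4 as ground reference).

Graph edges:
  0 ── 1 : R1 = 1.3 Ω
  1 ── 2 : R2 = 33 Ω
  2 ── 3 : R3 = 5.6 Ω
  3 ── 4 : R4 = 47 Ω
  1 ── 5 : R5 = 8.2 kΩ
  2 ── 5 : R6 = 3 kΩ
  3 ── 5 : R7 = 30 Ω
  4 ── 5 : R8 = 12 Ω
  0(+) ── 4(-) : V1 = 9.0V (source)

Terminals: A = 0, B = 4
Nodal analysis, taking node 4 as the 0 V reference.
Source V1 fixes V_0 = 9 V.
KCL at each unknown node (sum of currents leaving = 0; resistances in Ω):
  Node 1: (V_1 - 9)/1.3 + (V_1 - V_2)/33 + (V_1 - V_5)/8200 = 0
  Node 2: (V_2 - V_1)/33 + (V_2 - V_3)/5.6 + (V_2 - V_5)/3000 = 0
  Node 3: (V_3 - V_2)/5.6 + (V_3 - 0)/47 + (V_3 - V_5)/30 = 0
  Node 5: (V_5 - V_1)/8200 + (V_5 - V_2)/3000 + (V_5 - V_3)/30 + (V_5 - 0)/12 = 0
Collecting terms (coefficients in siemens):
  0.7997·V_1 - 0.0303·V_2 - 0.000122·V_5 = 6.923
  0.2092·V_2 - 0.0303·V_1 - 0.1786·V_3 - 0.0003333·V_5 = 0
  0.2332·V_3 - 0.1786·V_2 - 0.03333·V_5 = 0
  0.1171·V_5 - 0.000122·V_1 - 0.0003333·V_2 - 0.03333·V_3 = 0
Solving these 4 simultaneous equations (Gaussian elimination) gives:
  V_1 = 8.81 V, V_2 = 4.018 V, V_3 = 3.211 V, V_5 = 0.9343 V
The requested potential is V_5 = 0.9343 V.

Final answer: V_5 = 0.9343 V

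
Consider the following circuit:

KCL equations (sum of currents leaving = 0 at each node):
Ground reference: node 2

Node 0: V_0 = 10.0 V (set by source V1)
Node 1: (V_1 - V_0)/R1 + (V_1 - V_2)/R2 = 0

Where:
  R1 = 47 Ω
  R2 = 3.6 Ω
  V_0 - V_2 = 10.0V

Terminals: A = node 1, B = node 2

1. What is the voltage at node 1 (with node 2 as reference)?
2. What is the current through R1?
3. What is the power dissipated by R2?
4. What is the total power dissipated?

Nodal analysis, taking node 2 as the 0 V reference.
Source V1 fixes V_0 = 10 V.
KCL at each unknown node (sum of currents leaving = 0; resistances in Ω):
  Node 1: (V_1 - 10)/47 + (V_1 - 0)/3.6 = 0
Collecting terms: 0.2991 × V_1 = 0.2128  =>  V_1 = 0.7115 V
Part 1:
  Read off the nodal solution: V_1 = 0.7115 V
Part 2:
  I_R1 = (V_0 - V_1)/R1 = (10 - 0.7115)/47 = 0.1976 A
  Magnitude: I_R1 = 0.1976 A
Part 3:
  I_R2 = (V_1 - V_2)/R2 = (0.7115 - 0)/3.6 = 0.1976 A
  P_R2 = I_R2² × R2 = (0.1976)² × 3.6 = 0.1406 W
Part 4:
  Power in each resistor, P = (ΔV)²/R:
    P_R1 = (10 - 0.7115)²/47 = 1.836 W
    P_R2 = (0.7115 - 0)²/3.6 = 0.1406 W
  P_total = P_R1 + P_R2 = 1.976 W

Final answers:
1. V_1 = 0.7115 V
2. I_R1 = 0.1976 A
3. P_R2 = 0.1406 W
4. P_total = 1.976 W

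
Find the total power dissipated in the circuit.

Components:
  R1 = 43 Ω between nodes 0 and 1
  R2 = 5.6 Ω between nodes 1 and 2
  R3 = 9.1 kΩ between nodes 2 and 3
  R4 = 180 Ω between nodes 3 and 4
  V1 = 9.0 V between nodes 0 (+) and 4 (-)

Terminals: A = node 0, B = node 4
Nodal analysis, taking node 4 as the 0 V reference.
Source V1 fixes V_0 = 9 V.
KCL at each unknown node (sum of currents leaving = 0; resistances in Ω):
  Node 1: (V_1 - 9)/43 + (V_1 - V_2)/5.6 = 0
  Node 2: (V_2 - V_1)/5.6 + (V_2 - V_3)/9100 = 0
  Node 3: (V_3 - V_2)/9100 + (V_3 - 0)/180 = 0
Collecting terms (coefficients in siemens):
  0.2018·V_1 - 0.1786·V_2 = 0.2093
  0.1787·V_2 - 0.1786·V_1 - 0.0001099·V_3 = 0
  0.005665·V_3 - 0.0001099·V_2 = 0
Solving these 3 simultaneous equations (Gaussian elimination) gives:
  V_1 = 8.959 V, V_2 = 8.953 V, V_3 = 0.1737 V
Power in each resistor, P = (ΔV)²/R:
  P_R1 = (9 - 8.959)²/43 = 0.00004002 W
  P_R2 = (8.959 - 8.953)²/5.6 = 0.000005212 W
  P_R3 = (8.953 - 0.1737)²/9100 = 0.00847 W
  P_R4 = (0.1737 - 0)²/180 = 0.0001675 W
P_total = P_R1 + P_R2 + P_R3 + P_R4 = 0.008683 W

Final answer: 0.008683 W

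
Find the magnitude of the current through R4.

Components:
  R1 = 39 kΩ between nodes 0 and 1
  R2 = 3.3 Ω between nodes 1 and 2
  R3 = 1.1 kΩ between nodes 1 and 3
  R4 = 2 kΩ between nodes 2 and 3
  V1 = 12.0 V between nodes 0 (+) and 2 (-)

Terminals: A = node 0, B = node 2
Nodal analysis, taking node 2 as the 0 V reference.
Source V1 fixes V_0 = 12 V.
KCL at each unknown node (sum of currents leaving = 0; resistances in Ω):
  Node 1: (V_1 - 12)/39000 + (V_1 - 0)/3.3 + (V_1 - V_3)/1100 = 0
  Node 3: (V_3 - V_1)/1100 + (V_3 - 0)/2000 = 0
Collecting terms (coefficients in siemens):
  0.304·V_1 - 0.0009091·V_3 = 0.0003077
  0.001409·V_3 - 0.0009091·V_1 = 0
Determinant D = (0.304)(0.001409) - (-0.0009091)(-0.0009091) = 0.0004275
V_1 = [(0.0003077)(0.001409) - (-0.0009091)(0)]/D = 0.001014 V
V_3 = [(0.304)(0) - (0.0003077)(-0.0009091)]/D = 0.0006543 V
I_R4 = (V_2 - V_3)/R4 = (0 - 0.0006543)/2000 = -0.0000003272 A
|I_R4| = 0.0000003272 A

Final answer: |I_R4| = 3.272e-07 A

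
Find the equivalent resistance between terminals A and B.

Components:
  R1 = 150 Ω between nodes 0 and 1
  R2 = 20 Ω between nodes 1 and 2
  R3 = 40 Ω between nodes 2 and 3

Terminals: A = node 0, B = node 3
Reduce the network between node 0 (A) and node 3 (B) by series/parallel combination:
  Rs1 = R1 + R2 (series, joined only at node 1) = 150 + 20 = 170 Ω
  Rs2 = R3 + Rs1 (series, joined only at node 2) = 40 + 170 = 210 Ω
R_eq = 210 Ω

Final answer: 210 Ω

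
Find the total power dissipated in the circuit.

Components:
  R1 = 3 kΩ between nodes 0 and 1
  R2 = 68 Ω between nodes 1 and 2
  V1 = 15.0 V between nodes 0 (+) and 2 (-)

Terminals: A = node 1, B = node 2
Nodal analysis, taking node 2 as the 0 V reference.
Source V1 fixes V_0 = 15 V.
KCL at each unknown node (sum of currents leaving = 0; resistances in Ω):
  Node 1: (V_1 - 15)/3000 + (V_1 - 0)/68 = 0
Collecting terms: 0.01504 × V_1 = 0.005  =>  V_1 = 0.3325 V
Power in each resistor, P = (ΔV)²/R:
  P_R1 = (15 - 0.3325)²/3000 = 0.07171 W
  P_R2 = (0.3325 - 0)²/68 = 0.001625 W
P_total = P_R1 + P_R2 = 0.07334 W

Final answer: 0.07334 W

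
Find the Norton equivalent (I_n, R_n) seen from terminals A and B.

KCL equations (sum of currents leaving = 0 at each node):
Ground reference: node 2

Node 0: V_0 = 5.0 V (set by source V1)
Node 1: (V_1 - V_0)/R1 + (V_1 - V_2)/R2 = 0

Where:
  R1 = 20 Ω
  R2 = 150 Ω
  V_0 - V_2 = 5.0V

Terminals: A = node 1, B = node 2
Find the Thévenin equivalent first; then I_n = V_th/R_th and R_n = R_th.
Step 1 — V_th is the open-circuit voltage V_A - V_B (nothing connected across the terminals).
Nodal analysis, taking node 2 as the 0 V reference.
Source V1 fixes V_0 = 5 V.
KCL at each unknown node (sum of currents leaving = 0; resistances in Ω):
  Node 1: (V_1 - 5)/20 + (V_1 - 0)/150 = 0
Collecting terms: 0.05667 × V_1 = 0.25  =>  V_1 = 4.412 V
V_th = V_1 - V_2 = 4.412 - 0 = 4.412 V
Step 2 — R_th: zero the source — replace V1 by a short circuit (node 2 merges into node 0) — and find the resistance seen between A (node 1) and B (node 0).
Reduce the network between node 1 (A) and node 0 (B) by series/parallel combination:
  Rp1 = R1 ‖ R2 (parallel, both between nodes 0 and 1) = 1/(1/20 + 1/150) = 17.65 Ω
R_th = 17.65 Ω
I_n = V_th/R_th = 4.412/17.65 = 0.25 A, and R_n = R_th = 17.65 Ω

Final answer: I_n = 0.25 A, R_n = 17.65 Ω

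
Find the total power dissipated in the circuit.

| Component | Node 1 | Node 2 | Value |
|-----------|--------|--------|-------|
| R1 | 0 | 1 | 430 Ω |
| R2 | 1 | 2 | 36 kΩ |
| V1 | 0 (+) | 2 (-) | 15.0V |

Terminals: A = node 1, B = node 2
Nodal analysis, taking node 2 as the 0 V reference.
Source V1 fixes V_0 = 15 V.
KCL at each unknown node (sum of currents leaving = 0; resistances in Ω):
  Node 1: (V_1 - 15)/430 + (V_1 - 0)/36000 = 0
Collecting terms: 0.002353 × V_1 = 0.03488  =>  V_1 = 14.82 V
Power in each resistor, P = (ΔV)²/R:
  P_R1 = (15 - 14.82)²/430 = 0.0000729 W
  P_R2 = (14.82 - 0)²/36000 = 0.006103 W
P_total = P_R1 + P_R2 = 0.006176 W

Final answer: 0.006176 W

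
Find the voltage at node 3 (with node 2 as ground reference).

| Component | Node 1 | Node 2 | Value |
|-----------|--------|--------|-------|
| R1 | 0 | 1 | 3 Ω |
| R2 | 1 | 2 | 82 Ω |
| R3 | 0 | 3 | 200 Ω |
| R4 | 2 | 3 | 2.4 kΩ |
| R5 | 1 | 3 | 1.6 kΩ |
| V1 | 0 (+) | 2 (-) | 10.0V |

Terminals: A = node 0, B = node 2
Nodal analysis, taking node 2 as the 0 V reference.
Source V1 fixes V_0 = 10 V.
KCL at each unknown node (sum of currents leaving = 0; resistances in Ω):
  Node 1: (V_1 - 10)/3 + (V_1 - 0)/82 + (V_1 - V_3)/1600 = 0
  Node 3: (V_3 - 10)/200 + (V_3 - 0)/2400 + (V_3 - V_1)/1600 = 0
Collecting terms (coefficients in siemens):
  0.3462·V_1 - 0.000625·V_3 = 3.333
  0.006042·V_3 - 0.000625·V_1 = 0.05
Determinant D = (0.3462)(0.006042) - (-0.000625)(-0.000625) = 0.002091
V_1 = [(3.333)(0.006042) - (-0.000625)(0.05)]/D = 9.646 V
V_3 = [(0.3462)(0.05) - (3.333)(-0.000625)]/D = 9.274 V
The requested potential is V_3 = 9.274 V.

Final answer: V_3 = 9.274 V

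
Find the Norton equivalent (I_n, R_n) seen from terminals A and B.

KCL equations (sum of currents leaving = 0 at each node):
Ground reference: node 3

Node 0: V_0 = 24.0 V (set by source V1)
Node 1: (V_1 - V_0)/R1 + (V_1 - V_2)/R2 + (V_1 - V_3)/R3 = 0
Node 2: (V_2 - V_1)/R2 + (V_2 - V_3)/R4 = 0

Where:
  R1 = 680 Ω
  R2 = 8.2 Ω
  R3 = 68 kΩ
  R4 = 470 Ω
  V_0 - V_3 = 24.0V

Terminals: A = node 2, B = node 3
Find the Thévenin equivalent first; then I_n = V_th/R_th and R_n = R_th.
Step 1 — V_th is the open-circuit voltage V_A - V_B (nothing connected across the terminals).
Nodal analysis, taking node 3 as the 0 V reference.
Source V1 fixes V_0 = 24 V.
KCL at each unknown node (sum of currents leaving = 0; resistances in Ω):
  Node 1: (V_1 - 24)/680 + (V_1 - V_2)/8.2 + (V_1 - 0)/68000 = 0
  Node 2: (V_2 - V_1)/8.2 + (V_2 - 0)/470 = 0
Collecting terms (coefficients in siemens):
  0.1234·V_1 - 0.122·V_2 = 0.03529
  0.1241·V_2 - 0.122·V_1 = 0
Determinant D = (0.1234)(0.1241) - (-0.122)(-0.122) = 0.0004438
V_1 = [(0.03529)(0.1241) - (-0.122)(0)]/D = 9.868 V
V_2 = [(0.1234)(0) - (0.03529)(-0.122)]/D = 9.699 V
V_th = V_2 - V_3 = 9.699 - 0 = 9.699 V
Step 2 — R_th: zero the source — replace V1 by a short circuit (node 3 merges into node 0) — and find the resistance seen between A (node 2) and B (node 0).
Reduce the network between node 2 (A) and node 0 (B) by series/parallel combination:
  Rp1 = R1 ‖ R3 (parallel, both between nodes 0 and 1) = 1/(1/680 + 1/68000) = 673.3 Ω
  Rs1 = R2 + Rp1 (series, joined only at node 1) = 8.2 + 673.3 = 681.5 Ω
  Rp2 = R4 ‖ Rs1 (parallel, both between nodes 0 and 2) = 1/(1/470 + 1/681.5) = 278.2 Ω
R_th = 278.2 Ω
I_n = V_th/R_th = 9.699/278.2 = 0.03487 A, and R_n = R_th = 278.2 Ω

Final answer: I_n = 0.03487 A, R_n = 278.2 Ω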